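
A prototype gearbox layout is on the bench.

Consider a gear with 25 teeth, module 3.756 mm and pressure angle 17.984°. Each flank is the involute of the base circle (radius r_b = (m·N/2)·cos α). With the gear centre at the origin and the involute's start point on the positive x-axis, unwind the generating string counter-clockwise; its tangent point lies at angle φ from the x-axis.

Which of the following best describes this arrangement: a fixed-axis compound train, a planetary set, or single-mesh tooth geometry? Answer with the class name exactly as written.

recognized (one wheel, involute flank): single-mesh tooth geometry, m = 3.756, N = 25
classification: single-mesh tooth geometry

single-mesh tooth geometry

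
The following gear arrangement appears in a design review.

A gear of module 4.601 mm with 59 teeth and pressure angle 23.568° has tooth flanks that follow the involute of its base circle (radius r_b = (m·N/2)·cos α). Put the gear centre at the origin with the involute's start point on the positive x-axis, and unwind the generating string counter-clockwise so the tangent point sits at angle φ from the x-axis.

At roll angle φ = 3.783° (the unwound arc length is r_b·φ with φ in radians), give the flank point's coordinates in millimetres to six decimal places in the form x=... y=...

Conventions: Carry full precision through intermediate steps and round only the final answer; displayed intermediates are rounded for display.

x=124.678661 y=0.011931

topology: single-mesh involute geometry — m = 4.601, N = 59
pitch radius r_p = m·N/2 = 4.601·59/2 = 135.729500
base radius r_b = r_p·cos α = 135.729500·cos 23.568° = 124.407784
roll angle φ = 3.783° = 0.06602581 rad
x = r_b·(cos φ + φ·sin φ) = 124.678661
y = r_b·(sin φ − φ·cos φ) = 0.011931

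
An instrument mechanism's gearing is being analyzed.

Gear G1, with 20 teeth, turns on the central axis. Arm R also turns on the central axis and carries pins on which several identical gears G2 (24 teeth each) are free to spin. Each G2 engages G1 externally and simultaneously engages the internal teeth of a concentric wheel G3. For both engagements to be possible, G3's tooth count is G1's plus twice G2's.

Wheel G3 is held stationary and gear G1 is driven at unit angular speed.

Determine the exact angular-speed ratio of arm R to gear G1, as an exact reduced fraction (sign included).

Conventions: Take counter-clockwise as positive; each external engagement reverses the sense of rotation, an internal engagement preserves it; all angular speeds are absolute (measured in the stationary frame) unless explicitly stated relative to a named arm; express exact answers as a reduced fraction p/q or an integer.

planetary set (20T centre, 24T on arm, 68T internal) — Willis relation
ring teeth: 20 + 2·24 = 68
20(ω_sun−ω_arm) = −68(ω_ring−ω_arm),  ω_ring = 0, ω_sun = 1
20(1−ω_arm) = −68(0−ω_arm)  ⇒  88·ω_arm = 20  ⇒  ω_arm = 5/22
ω_out/ω_in = 5/22

5/22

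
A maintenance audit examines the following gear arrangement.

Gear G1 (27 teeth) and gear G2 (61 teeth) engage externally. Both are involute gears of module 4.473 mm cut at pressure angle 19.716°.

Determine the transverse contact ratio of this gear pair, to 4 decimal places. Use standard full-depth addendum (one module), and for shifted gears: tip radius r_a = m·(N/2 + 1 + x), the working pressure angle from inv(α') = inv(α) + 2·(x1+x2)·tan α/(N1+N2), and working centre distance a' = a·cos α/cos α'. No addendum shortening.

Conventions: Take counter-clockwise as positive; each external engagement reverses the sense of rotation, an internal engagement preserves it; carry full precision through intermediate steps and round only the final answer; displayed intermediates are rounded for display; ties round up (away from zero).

1.7226

single-mesh involute tooth geometry (27T engaging 61T at module 4.473)
base radii: r_b1 = 56.845483, r_b2 = 128.428684
tip radii: r_a1 = 64.858500, r_a2 = 140.899500
no profile shift: α' = α, a' = a
action lengths: √(r_a1²−r_b1²) = 31.228450, √(r_a2²−r_b2²) = 57.954657
base pitch p_b = π·m·cos α = 13.228545
CR = (31.228450 + 57.954657 − 196.812000·sin 19.71600°)/13.228545 = 1.722561
contact ratio ≈ 1.7226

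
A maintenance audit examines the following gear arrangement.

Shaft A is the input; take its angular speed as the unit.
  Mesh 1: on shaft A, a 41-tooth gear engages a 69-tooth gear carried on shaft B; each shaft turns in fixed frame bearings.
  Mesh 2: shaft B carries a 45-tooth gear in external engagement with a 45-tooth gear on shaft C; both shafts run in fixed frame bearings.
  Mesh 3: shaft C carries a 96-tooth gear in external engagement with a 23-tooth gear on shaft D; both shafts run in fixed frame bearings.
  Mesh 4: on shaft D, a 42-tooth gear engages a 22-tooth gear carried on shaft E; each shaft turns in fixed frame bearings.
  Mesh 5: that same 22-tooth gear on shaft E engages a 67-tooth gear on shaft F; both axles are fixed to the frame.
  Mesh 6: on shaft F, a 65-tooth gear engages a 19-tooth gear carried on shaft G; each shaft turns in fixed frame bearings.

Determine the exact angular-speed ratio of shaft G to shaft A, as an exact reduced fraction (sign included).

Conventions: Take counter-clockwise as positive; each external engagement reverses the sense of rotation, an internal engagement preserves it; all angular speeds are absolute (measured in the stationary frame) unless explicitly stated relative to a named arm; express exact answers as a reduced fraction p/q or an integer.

class = fixed-axis compound train [6 meshes; 6 ratios multiply, 6 sense flips]
mesh 1 [41T→69T]: running ratio 41/69, sense −
mesh 2 [45T→45T]: running ratio 41/69, sense +
mesh 3 [96T→23T]: running ratio 1312/529, sense −
mesh 4 [42T→22T]: running ratio 27552/5819, sense +
mesh 5 [22T→67T]: running ratio 55104/35443, sense −
mesh 6 [65T→19T]: running ratio 3581760/673417, sense +
ω_out/ω_in = 3581760/673417

3581760/673417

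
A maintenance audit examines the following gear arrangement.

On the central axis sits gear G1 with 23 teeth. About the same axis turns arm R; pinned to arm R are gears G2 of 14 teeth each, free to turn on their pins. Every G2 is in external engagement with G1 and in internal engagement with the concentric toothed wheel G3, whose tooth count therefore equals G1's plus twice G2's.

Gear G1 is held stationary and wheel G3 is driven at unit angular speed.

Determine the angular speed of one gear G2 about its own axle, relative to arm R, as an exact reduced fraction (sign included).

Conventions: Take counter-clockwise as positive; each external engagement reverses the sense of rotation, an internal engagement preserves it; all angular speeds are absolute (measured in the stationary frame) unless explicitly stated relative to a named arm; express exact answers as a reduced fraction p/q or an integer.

1173/1036

topology: planetary set — G1 23T / G2 14T / G3 51T, arm = carrier (Willis)
ring teeth: 23 + 2·14 = 51
23(ω_sun−ω_arm) = −51(ω_ring−ω_arm),  ω_sun = 0, ω_ring = 1
23(0−ω_arm) = −51(1−ω_arm)  ⇒  74·ω_arm = 51  ⇒  ω_arm = 51/74
sun–planet mesh: 23·(0−51/74) = −14·(ω_p−ω_arm)  ⇒  ω_p−ω_arm = 1173/1036
exact speed ratio = 1173/1036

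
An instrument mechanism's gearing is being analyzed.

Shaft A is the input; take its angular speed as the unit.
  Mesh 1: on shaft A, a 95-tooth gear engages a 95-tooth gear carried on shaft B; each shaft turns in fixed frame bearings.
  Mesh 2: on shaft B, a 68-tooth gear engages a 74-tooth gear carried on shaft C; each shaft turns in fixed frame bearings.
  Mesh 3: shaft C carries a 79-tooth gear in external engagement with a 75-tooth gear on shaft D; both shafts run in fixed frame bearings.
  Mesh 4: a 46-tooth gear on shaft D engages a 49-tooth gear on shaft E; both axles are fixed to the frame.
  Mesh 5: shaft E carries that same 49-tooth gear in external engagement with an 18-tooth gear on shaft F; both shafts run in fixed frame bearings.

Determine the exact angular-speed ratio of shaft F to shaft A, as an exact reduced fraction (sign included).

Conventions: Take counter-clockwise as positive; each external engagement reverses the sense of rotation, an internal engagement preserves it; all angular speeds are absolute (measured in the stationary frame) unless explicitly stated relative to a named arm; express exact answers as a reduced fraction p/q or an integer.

class = fixed-axis compound train [5 meshes; 5 ratios multiply, 5 sense flips]
mesh 1 [95T→95T]: running ratio 1, sense −
mesh 2 [68T→74T]: running ratio 34/37, sense +
mesh 3 [79T→75T]: running ratio 2686/2775, sense −
mesh 4 [46T→49T]: running ratio 123556/135975, sense +
mesh 5 [49T→18T]: running ratio 61778/24975, sense −
ω_out/ω_in = -61778/24975

-61778/24975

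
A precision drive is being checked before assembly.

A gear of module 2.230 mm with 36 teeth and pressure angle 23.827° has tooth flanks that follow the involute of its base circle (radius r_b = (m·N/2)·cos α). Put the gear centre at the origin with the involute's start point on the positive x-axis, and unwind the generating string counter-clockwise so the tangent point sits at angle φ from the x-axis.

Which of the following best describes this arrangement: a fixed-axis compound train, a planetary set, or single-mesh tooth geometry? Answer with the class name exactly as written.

recognized (one wheel, involute flank): single-mesh tooth geometry, m = 2.230, N = 36
classification: single-mesh tooth geometry

single-mesh tooth geometry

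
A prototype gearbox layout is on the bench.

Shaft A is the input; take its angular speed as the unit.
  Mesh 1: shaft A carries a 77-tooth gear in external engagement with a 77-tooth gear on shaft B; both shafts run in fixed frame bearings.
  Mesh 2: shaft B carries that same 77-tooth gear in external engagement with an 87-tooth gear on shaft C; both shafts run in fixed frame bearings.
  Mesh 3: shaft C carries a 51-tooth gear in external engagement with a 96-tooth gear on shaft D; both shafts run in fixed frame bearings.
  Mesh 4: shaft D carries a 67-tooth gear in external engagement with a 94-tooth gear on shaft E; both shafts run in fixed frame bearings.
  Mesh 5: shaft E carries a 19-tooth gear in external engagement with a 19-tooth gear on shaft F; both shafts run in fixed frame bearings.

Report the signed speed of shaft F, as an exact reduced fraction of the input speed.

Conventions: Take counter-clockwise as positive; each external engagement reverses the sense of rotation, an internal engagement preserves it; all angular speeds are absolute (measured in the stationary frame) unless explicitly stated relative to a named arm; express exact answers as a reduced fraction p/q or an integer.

-87703/261696

5-mesh fixed-axis compound train (all bearings frame-fixed)
mesh 1 [77T→77T]: |ω|/ω_in = 1×77/77 = 1, sense flips to −
mesh 2 [77T→87T]: |ω|/ω_in = 1×77/87 = 77/87, sense flips to +
mesh 3 [51T→96T]: |ω|/ω_in = (77/87)×51/96 = 1309/2784, sense flips to −
mesh 4 [67T→94T]: |ω|/ω_in = (1309/2784)×67/94 = 87703/261696, sense flips to +
mesh 5 [19T→19T]: |ω|/ω_in = (87703/261696)×19/19 = 87703/261696, sense flips to −
signed output speed (× input speed) = -87703/261696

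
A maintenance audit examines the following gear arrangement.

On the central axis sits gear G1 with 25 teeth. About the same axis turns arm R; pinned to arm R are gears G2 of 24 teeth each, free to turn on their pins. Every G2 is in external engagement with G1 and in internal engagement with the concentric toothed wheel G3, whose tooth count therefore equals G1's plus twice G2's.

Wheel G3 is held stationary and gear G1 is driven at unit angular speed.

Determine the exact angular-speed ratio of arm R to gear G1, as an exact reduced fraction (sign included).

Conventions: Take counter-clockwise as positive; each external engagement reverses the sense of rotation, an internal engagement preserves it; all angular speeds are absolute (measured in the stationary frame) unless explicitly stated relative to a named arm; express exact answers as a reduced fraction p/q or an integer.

recognized (axles ride arm R): planetary set, 25/24/73 teeth
ring teeth: 25 + 2·24 = 73
25(ω_sun−ω_arm) = −73(ω_ring−ω_arm),  ω_ring = 0, ω_sun = 1
25(1−ω_arm) = −73(0−ω_arm)  ⇒  98·ω_arm = 25  ⇒  ω_arm = 25/98
ω_out/ω_in = 25/98

25/98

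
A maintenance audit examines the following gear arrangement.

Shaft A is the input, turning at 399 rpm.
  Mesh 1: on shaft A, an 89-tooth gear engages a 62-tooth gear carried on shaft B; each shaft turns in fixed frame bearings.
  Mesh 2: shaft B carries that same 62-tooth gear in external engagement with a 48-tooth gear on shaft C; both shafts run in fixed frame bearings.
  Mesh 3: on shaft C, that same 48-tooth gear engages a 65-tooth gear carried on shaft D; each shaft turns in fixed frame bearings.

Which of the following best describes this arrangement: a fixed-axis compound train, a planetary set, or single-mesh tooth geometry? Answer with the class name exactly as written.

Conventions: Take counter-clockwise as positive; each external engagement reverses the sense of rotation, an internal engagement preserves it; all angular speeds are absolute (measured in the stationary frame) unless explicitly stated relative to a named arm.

3-mesh fixed-axis compound train (all bearings frame-fixed)
classification: fixed-axis compound train

fixed-axis compound train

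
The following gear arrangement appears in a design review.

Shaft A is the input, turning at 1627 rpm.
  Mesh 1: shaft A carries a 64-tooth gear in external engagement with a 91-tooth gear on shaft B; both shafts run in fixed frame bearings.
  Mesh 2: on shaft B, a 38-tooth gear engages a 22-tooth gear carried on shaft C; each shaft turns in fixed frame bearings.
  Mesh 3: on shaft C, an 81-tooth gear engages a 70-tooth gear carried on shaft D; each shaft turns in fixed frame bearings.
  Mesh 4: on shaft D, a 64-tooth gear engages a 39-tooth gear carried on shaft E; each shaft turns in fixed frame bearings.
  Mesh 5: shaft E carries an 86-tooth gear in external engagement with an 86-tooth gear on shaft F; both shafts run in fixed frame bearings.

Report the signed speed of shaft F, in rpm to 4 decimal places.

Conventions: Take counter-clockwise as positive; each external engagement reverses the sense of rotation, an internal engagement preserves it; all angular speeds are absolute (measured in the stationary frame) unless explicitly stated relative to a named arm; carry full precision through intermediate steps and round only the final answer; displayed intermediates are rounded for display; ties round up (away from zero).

-3753.0936 rpm

class = fixed-axis compound train [5 meshes; 5 ratios multiply, 5 sense flips]
mesh 1 [64T→91T]: ω = 1627.0000×64/91 = 1144.2637 rpm, sense flips to −
mesh 2 [38T→22T]: ω = 1144.2637×38/22 = 1976.4555 rpm, sense flips to +
mesh 3 [81T→70T]: ω = 1976.4555×81/70 = 2287.0414 rpm, sense flips to −
mesh 4 [64T→39T]: ω = 2287.0414×64/39 = 3753.0936 rpm, sense flips to +
mesh 5 [86T→86T]: ω = 3753.0936×86/86 = 3753.0936 rpm, sense flips to −
signed output speed = -3753.0936 rpm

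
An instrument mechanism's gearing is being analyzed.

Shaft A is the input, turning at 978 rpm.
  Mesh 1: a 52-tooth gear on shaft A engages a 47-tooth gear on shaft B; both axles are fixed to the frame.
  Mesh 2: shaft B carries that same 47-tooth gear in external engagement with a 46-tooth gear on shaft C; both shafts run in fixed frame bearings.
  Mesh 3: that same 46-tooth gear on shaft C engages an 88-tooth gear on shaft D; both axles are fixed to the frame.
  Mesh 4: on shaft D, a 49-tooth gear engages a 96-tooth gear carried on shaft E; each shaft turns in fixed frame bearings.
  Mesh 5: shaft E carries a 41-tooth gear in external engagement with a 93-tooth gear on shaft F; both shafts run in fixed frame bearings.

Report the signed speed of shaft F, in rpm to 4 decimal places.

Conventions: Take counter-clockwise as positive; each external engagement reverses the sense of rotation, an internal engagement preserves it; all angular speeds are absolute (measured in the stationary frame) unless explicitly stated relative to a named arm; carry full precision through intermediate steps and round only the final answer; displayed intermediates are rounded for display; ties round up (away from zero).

-130.0425 rpm

recognized (6 fixed axles, 5 meshes): fixed-axis compound train
mesh 1 [52T→47T]: ω = 978.0000×52/47 = 1082.0426 rpm, sense flips to −
mesh 2 [47T→46T]: ω = 1082.0426×47/46 = 1105.5652 rpm, sense flips to +
mesh 3 [46T→88T]: ω = 1105.5652×46/88 = 577.9091 rpm, sense flips to −
mesh 4 [49T→96T]: ω = 577.9091×49/96 = 294.9744 rpm, sense flips to +
mesh 5 [41T→93T]: ω = 294.9744×41/93 = 130.0425 rpm, sense flips to −
signed output speed = -130.0425 rpm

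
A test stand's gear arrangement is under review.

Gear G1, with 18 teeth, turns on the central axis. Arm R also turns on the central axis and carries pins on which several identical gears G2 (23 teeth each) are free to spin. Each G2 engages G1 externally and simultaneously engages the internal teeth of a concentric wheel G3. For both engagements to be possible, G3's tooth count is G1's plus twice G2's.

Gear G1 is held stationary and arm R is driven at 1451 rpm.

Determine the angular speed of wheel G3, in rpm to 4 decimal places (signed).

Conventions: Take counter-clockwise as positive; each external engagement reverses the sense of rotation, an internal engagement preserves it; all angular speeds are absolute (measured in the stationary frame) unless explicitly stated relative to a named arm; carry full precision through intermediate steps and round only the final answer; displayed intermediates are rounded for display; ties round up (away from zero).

planetary set (18T centre, 23T on arm, 64T internal) — Willis relation
normalise by the input: solve with ω_arm = 1, then scale by 1451 rpm
ring teeth: 18 + 2·23 = 64
18(ω_sun−ω_arm) = −64(ω_ring−ω_arm),  ω_sun = 0, ω_arm = 1
ω_ring = 1 − (18/64)(0−1) = 41/32
scale: ω_ring = 41/32 × 1451 rpm = +1859.0938 rpm

+1859.0938 rpm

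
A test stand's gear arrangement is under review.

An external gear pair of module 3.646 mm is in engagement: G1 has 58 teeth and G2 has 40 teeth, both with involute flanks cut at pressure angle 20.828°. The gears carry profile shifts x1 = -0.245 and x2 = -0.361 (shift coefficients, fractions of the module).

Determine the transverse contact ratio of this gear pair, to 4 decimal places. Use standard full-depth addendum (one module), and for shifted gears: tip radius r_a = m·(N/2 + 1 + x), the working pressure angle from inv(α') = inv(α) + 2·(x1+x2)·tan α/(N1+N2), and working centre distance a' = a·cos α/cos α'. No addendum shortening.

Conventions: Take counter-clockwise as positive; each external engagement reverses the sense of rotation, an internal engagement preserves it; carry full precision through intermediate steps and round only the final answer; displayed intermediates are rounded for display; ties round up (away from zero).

recognized (one external pair, fixed centres): single-mesh tooth geometry, m = 3.646, N1 = 58, N2 = 40
base radii: r_b1 = 98.824497, r_b2 = 68.154826
tip radii: r_a1 = 108.486730, r_a2 = 75.249794
inv(α') = inv(20.828°) + 2·(-0.245-0.361)·tan α/(58+40) = 0.01220167  ⇒  α' = 18.74833°
a' = a·cos α / cos α' = 178.6540·cos 20.828°/cos 18.74833° = 176.335791
action lengths: √(r_a1²−r_b1²) = 44.755886, √(r_a2²−r_b2²) = 31.897511
base pitch p_b = π·m·cos α = 10.705735
CR = (44.755886 + 31.897511 − 176.335791·sin 18.74833°)/10.705735 = 1.866007
contact ratio ≈ 1.8660

1.8660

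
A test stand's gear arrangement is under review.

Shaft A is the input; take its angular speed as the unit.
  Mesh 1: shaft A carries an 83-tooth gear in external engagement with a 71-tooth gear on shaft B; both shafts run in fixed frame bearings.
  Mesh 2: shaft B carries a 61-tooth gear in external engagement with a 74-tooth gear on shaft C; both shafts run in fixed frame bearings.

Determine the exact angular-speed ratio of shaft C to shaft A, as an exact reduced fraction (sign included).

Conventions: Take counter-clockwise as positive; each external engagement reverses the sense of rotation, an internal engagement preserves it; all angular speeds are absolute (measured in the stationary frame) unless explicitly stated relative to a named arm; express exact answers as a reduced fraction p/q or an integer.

5063/5254

class = fixed-axis compound train [2 meshes; 2 ratios multiply, 2 sense flips]
mesh 1 [83T→71T]: running ratio 83/71, sense −
mesh 2 [61T→74T]: running ratio 5063/5254, sense +
ω_out/ω_in = 5063/5254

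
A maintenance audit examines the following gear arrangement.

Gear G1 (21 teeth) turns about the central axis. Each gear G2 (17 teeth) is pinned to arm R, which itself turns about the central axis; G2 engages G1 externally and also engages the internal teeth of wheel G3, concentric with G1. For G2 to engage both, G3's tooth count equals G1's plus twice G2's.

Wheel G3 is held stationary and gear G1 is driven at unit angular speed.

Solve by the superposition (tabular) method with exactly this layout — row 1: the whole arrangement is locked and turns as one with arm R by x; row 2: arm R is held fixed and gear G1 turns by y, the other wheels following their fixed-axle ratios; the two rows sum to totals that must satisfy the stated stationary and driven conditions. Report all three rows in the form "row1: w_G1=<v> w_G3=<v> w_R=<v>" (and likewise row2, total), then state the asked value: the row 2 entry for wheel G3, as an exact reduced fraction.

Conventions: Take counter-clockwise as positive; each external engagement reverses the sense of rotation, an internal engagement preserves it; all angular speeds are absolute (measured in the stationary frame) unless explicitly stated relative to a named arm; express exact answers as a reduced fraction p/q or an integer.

topology: planetary set — G1 21T / G2 17T / G3 55T, arm = carrier (Willis)
row 1 — lock + rotate with arm: ω_sun = ω_ring = ω_arm = x
row 2 (arm held, sun turns y): ω_ring = −(21/55)·y, ω_arm = 0
boundary: total ω_ring = x − (21/55)·y = 0 and total ω_sun = x + y = 1  ⇒  y = 55/76, x = 21/76
row 2 ring = −(21/55)·55/76 = -21/76
totals (row 1 + row 2): sun 21/76 + 55/76 = 1, ring 21/76 + (-21/76) = 0, arm 21/76 + 0 = 21/76
asked cell (row2, ring) = -21/76

row1: w_G1=21/76 w_G3=21/76 w_R=21/76
row2: w_G1=55/76 w_G3=-21/76 w_R=0
total: w_G1=1 w_G3=0 w_R=21/76
asked value: -21/76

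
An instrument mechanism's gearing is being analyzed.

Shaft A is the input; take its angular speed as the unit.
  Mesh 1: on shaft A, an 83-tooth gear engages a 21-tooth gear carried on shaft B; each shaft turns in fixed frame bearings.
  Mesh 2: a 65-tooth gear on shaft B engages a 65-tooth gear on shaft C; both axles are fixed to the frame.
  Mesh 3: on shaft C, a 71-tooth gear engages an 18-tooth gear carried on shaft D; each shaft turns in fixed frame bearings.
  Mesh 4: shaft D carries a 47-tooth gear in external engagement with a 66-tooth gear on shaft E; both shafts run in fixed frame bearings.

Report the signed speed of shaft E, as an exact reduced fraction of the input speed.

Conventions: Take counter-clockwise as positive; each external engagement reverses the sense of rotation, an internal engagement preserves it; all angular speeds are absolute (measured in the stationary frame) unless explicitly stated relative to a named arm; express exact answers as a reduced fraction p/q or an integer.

276971/24948

4-mesh fixed-axis compound train (all bearings frame-fixed)
mesh 1 [83T→21T]: |ω|/ω_in = 1×83/21 = 83/21, sense flips to −
mesh 2 [65T→65T]: |ω|/ω_in = (83/21)×65/65 = 83/21, sense flips to +
mesh 3 [71T→18T]: |ω|/ω_in = (83/21)×71/18 = 5893/378, sense flips to −
mesh 4 [47T→66T]: |ω|/ω_in = (5893/378)×47/66 = 276971/24948, sense flips to +
signed output speed (× input speed) = 276971/24948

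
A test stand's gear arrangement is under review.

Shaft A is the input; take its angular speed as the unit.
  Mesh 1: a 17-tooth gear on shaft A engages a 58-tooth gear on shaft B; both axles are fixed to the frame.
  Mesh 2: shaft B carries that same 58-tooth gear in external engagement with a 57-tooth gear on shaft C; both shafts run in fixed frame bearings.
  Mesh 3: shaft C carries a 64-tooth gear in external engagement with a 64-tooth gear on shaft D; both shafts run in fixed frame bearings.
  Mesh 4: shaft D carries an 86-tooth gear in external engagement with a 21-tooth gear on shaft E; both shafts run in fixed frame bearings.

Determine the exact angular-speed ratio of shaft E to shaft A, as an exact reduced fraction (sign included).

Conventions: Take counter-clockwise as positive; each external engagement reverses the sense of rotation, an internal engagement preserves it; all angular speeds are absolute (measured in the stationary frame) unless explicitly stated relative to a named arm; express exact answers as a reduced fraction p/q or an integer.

1462/1197

class = fixed-axis compound train [4 meshes; 4 ratios multiply, 4 sense flips]
mesh 1 [17T→58T]: running ratio 17/58, sense −
mesh 2 [58T→57T]: running ratio 17/57, sense +
mesh 3 [64T→64T]: running ratio 17/57, sense −
mesh 4 [86T→21T]: running ratio 1462/1197, sense +
ω_out/ω_in = 1462/1197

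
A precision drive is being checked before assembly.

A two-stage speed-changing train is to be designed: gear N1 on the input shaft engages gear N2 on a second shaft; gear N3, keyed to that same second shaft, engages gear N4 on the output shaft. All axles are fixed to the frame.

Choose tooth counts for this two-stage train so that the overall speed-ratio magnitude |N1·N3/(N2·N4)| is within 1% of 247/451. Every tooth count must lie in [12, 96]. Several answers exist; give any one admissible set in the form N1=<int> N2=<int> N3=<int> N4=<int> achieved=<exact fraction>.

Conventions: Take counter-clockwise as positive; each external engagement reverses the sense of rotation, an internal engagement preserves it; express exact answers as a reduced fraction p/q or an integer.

2-stage fixed-axis compound train for ratio 247/451
target = 247/451 in lowest terms: an exact hit needs N1·N3 = k·247 and N2·N4 = k·451 for one integer k, every count in [12, 96]; additionally prefer no 1:1 stage (N1 ≠ N2, N3 ≠ N4)
k = 1: no 1:1-free in-range split of k·247 and k·451 into factor pairs; take k = 2
k = 2: N1·N3 = 494 = 13·38, N2·N4 = 902 = 22·41
achieved = 13·38/(22·41) = 247/451; |achieved − target| = 0 ≤ 247/45100 ✓

N1=13 N2=22 N3=38 N4=41 achieved=247/451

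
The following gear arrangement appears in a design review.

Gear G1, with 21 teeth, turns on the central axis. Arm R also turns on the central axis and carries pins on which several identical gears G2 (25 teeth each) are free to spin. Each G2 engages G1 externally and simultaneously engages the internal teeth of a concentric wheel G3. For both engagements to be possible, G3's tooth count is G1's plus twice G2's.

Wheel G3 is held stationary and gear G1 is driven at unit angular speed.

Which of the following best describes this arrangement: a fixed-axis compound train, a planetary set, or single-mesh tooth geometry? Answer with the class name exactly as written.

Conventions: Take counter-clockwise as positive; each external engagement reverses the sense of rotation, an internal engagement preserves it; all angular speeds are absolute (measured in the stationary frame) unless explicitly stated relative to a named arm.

planetary set

topology: planetary set — G1 21T / G2 25T / G3 71T, arm = carrier (Willis)
classification: planetary set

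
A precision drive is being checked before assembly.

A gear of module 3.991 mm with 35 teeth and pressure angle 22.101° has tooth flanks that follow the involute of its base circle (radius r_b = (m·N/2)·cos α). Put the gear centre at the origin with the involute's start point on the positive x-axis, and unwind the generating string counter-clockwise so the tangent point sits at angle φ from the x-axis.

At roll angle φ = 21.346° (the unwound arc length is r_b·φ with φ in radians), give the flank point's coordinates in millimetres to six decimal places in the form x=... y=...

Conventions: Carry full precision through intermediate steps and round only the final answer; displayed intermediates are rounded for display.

single-mesh involute tooth geometry (35T wheel at module 3.991)
pitch radius r_p = m·N/2 = 3.991·35/2 = 69.842500
base radius r_b = r_p·cos α = 69.842500·cos 22.101° = 64.710617
roll angle φ = 21.346° = 0.37255798 rad
x = r_b·(cos φ + φ·sin φ) = 69.046880
y = r_b·(sin φ − φ·cos φ) = 1.100008

x=69.046880 y=1.100008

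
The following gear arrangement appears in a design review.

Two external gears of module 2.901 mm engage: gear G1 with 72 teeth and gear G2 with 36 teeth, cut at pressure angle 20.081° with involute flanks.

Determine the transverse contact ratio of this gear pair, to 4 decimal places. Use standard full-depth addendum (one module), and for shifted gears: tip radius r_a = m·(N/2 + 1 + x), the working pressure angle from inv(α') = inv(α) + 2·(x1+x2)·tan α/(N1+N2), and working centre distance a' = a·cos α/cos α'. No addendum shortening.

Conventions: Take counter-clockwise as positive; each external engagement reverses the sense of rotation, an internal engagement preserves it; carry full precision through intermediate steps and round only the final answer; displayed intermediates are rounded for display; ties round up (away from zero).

single-mesh involute tooth geometry (72T engaging 36T at module 2.901)
base radii: r_b1 = 98.087144, r_b2 = 49.043572
tip radii: r_a1 = 107.337000, r_a2 = 55.119000
no profile shift: α' = α, a' = a
action lengths: √(r_a1²−r_b1²) = 43.590639, √(r_a2²−r_b2²) = 25.156157
base pitch p_b = π·m·cos α = 8.559718
CR = (43.590639 + 25.156157 − 156.654000·sin 20.08100°)/8.559718 = 1.747711
contact ratio ≈ 1.7477

1.7477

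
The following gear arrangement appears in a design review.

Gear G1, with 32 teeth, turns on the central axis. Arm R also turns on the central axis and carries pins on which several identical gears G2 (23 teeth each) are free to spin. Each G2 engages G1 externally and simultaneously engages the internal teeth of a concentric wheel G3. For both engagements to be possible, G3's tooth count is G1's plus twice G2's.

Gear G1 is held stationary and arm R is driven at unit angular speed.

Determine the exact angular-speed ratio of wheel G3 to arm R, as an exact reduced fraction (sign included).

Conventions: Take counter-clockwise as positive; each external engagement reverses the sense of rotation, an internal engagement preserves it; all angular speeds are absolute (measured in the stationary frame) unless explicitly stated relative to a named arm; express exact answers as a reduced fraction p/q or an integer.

55/39

recognized (axles ride arm R): planetary set, 32/23/78 teeth
ring teeth: 32 + 2·23 = 78
32(ω_sun−ω_arm) = −78(ω_ring−ω_arm),  ω_sun = 0, ω_arm = 1
ω_ring = 1 − (32/78)(0−1) = 55/39
ω_out/ω_in = 55/39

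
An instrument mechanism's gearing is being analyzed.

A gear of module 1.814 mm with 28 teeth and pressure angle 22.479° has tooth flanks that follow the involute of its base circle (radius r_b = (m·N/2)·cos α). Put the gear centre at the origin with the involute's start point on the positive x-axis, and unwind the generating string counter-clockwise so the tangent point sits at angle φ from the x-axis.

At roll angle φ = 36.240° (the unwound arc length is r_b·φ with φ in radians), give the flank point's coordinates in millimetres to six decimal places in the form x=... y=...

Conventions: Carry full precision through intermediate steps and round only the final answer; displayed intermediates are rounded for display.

x=27.701304 y=1.901283

recognized (one wheel, involute flank): single-mesh tooth geometry, m = 1.814, N = 28
pitch radius r_p = m·N/2 = 1.814·28/2 = 25.396000
base radius r_b = r_p·cos α = 25.396000·cos 22.479° = 23.466405
roll angle φ = 36.240° = 0.63250732 rad
x = r_b·(cos φ + φ·sin φ) = 27.701304
y = r_b·(sin φ − φ·cos φ) = 1.901283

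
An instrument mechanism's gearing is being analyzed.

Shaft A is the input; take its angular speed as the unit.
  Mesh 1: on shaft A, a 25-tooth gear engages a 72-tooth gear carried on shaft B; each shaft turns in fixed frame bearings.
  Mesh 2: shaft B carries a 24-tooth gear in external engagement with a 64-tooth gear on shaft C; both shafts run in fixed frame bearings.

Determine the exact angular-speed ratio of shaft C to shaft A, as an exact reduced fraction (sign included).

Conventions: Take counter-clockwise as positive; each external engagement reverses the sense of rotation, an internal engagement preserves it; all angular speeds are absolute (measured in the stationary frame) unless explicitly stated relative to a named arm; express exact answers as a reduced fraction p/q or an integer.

25/192

class = fixed-axis compound train [2 meshes; 2 ratios multiply, 2 sense flips]
mesh 1 [25T→72T]: running ratio 25/72, sense −
mesh 2 [24T→64T]: running ratio 25/192, sense +
ω_out/ω_in = 25/192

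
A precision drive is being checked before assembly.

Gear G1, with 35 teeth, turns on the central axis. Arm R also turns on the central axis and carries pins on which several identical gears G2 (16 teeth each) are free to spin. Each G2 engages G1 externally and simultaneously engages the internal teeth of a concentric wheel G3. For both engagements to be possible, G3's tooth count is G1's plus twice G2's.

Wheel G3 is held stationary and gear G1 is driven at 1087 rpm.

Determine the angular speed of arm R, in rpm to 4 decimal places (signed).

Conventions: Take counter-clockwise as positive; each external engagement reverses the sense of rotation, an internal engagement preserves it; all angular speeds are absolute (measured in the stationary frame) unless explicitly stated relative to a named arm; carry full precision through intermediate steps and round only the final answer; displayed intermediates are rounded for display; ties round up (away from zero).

+372.9902 rpm

class = planetary set [G3 = 35+2·16 = 67; Willis about the carrier]
normalise by the input: solve with ω_sun = 1, then scale by 1087 rpm
ring teeth: 35 + 2·16 = 67
35(ω_sun−ω_arm) = −67(ω_ring−ω_arm),  ω_ring = 0, ω_sun = 1
35(1−ω_arm) = −67(0−ω_arm)  ⇒  102·ω_arm = 35  ⇒  ω_arm = 35/102
scale: ω_arm = 35/102 × 1087 rpm = +372.9902 rpm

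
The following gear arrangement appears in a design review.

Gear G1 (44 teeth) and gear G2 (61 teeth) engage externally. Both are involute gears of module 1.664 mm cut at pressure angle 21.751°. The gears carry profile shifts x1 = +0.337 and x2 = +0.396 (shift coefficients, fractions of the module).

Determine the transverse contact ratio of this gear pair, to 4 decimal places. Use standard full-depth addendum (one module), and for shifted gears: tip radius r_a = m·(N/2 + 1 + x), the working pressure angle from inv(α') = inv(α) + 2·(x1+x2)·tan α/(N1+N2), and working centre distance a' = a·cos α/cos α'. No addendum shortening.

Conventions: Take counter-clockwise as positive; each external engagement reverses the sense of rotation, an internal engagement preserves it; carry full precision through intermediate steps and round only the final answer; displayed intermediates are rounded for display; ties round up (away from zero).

1.5928

topology: single-mesh involute geometry — m = 1.664, 44T/61T pair
base radii: r_b1 = 34.001623, r_b2 = 47.138614
tip radii: r_a1 = 38.832768, r_a2 = 53.074944
inv(α') = inv(21.751°) + 2·(+0.337+0.396)·tan α/(44+61) = 0.02492373  ⇒  α' = 23.57962°
a' = a·cos α / cos α' = 87.3600·cos 21.751°/cos 23.57962° = 88.532230
action lengths: √(r_a1²−r_b1²) = 18.758291, √(r_a2²−r_b2²) = 24.390587
base pitch p_b = π·m·cos α = 4.855420
CR = (18.758291 + 24.390587 − 88.532230·sin 23.57962°)/4.855420 = 1.592847
contact ratio ≈ 1.5928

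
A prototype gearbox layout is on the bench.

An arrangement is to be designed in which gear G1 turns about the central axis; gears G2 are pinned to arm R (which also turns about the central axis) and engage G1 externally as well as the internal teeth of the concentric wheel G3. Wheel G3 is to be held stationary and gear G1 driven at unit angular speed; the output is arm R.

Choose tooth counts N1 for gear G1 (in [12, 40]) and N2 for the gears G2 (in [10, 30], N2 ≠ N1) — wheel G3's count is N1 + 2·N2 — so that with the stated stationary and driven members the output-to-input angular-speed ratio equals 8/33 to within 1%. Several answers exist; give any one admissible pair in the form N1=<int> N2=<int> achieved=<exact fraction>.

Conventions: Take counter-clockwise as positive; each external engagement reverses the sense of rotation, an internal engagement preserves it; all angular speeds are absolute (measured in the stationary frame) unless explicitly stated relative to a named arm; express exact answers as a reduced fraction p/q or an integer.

N1=16 N2=17 achieved=8/33

design class (target 8/33): planetary set
Willis with ω_ring = 0: ω_arm/ω_sun = N1/(N1+N3); set equal to 8/33  ⇒  N3/N1 = 1/(8/33) − 1 = 25/8
N3 = N1 + 2·N2  ⇒  N2/N1 = (N3/N1 − 1)/2 = (25/8 − 1)/2 = 17/16
smallest multiple with N1 ≥ 12 and N2 ≥ 10: k = 1  ⇒  N1 = 1·16 = 16, N2 = 1·17 = 17 (N1 ≤ 40, N2 ≤ 30, N2 ≠ N1 ✓), N3 = 16 + 2·17 = 50
check: N1/(N1+N3) with N1 = 16, N3 = 50 gives 8/33; |achieved − target| = 0 ≤ 2/825 ✓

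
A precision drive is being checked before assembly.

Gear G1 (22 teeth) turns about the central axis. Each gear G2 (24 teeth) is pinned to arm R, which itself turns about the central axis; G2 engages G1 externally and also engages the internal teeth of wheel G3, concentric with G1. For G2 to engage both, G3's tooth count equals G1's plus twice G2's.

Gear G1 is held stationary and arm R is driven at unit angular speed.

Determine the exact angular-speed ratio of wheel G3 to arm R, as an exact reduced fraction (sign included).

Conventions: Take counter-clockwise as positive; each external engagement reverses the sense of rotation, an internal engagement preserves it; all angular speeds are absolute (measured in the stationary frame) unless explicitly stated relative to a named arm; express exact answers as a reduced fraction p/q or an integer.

topology: planetary set — G1 22T / G2 24T / G3 70T, arm = carrier (Willis)
ring teeth: 22 + 2·24 = 70
22(ω_sun−ω_arm) = −70(ω_ring−ω_arm),  ω_sun = 0, ω_arm = 1
ω_ring = 1 − (22/70)(0−1) = 46/35
ω_out/ω_in = 46/35

46/35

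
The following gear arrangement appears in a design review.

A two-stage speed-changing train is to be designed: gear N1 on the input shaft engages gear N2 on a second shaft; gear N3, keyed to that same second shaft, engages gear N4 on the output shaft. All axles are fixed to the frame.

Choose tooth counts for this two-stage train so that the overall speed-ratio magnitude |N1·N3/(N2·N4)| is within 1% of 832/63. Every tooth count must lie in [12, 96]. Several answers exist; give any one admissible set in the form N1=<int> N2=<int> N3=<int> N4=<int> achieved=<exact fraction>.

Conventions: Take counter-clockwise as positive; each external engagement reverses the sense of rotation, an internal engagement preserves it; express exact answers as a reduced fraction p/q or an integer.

2-stage fixed-axis compound train for ratio 832/63
target = 832/63 in lowest terms: an exact hit needs N1·N3 = k·832 and N2·N4 = k·63 for one integer k, every count in [12, 96]; additionally prefer no 1:1 stage (N1 ≠ N2, N3 ≠ N4)
k = 1…3: no 1:1-free in-range split of k·832 and k·63 into factor pairs; take k = 4
k = 4: N1·N3 = 3328 = 52·64, N2·N4 = 252 = 12·21
achieved = 52·64/(12·21) = 832/63; |achieved − target| = 0 ≤ 208/1575 ✓

N1=52 N2=12 N3=64 N4=21 achieved=832/63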